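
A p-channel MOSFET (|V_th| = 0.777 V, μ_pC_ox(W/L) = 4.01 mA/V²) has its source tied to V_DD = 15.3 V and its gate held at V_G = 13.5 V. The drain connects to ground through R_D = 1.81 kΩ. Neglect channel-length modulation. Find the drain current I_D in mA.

I_D = 2.10 mA

V_SG = V_DD − V_G = 15.3 − 13.5 = 1.8 V, so V_ov = 1.8 − 0.777 = 1.02 V.
Assume saturation: I_D = ½ k_p V_ov² = 0.5 × 4.01 × 1.02² = 2.1 mA, giving V_SD = V_DD − I_D R_D = 15.3 − 2.1 × 1.81 = 11.5 V.
V_SD = 11.5 V ≥ V_ov = 1.02 V, confirming saturation.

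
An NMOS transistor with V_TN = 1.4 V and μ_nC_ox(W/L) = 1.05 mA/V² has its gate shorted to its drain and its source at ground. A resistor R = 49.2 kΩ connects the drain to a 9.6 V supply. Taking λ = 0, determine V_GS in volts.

V_GS = 1.94 V

With gate tied to drain, V_GS = V_DS ≥ V_GS − V_TN, so the device is in saturation.
KCL at the drain: ½ k_n (V_GS − V_TN)² = (V_DD − V_GS)/R.
Let x = V_GS − 1.4. Then 25.8 x² + x − 8.2 = 0, giving x = 0.544 V (positive root), so V_GS = 1.94 V.
I_D = (V_DD − V_GS)/R = (9.6 − 1.94) / 49.2 = 0.156 mA.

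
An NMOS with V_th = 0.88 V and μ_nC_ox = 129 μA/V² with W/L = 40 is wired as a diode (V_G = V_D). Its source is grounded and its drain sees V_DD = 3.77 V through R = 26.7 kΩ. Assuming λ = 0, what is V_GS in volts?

V_GS = 1.08 V

With gate tied to drain, V_GS = V_DS ≥ V_GS − V_th, so the device is in saturation.
k_n = μ_nC_ox · (W/L) = 5.16 mA/V².
KCL at the drain: ½ k_n (V_GS − V_th)² = (V_DD − V_GS)/R.
Let x = V_GS − 0.88. Then 68.9 x² + x − 2.89 = 0, giving x = 0.198 V (positive root), so V_GS = 1.08 V.
I_D = (V_DD − V_GS)/R = (3.77 − 1.08) / 26.7 = 0.101 mA.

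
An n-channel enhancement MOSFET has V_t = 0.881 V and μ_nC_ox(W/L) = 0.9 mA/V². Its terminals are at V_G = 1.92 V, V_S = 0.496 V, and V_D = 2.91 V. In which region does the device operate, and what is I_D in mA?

V_GS = V_G − V_S = 1.92 − 0.496 = 1.42 V; V_DS = V_D − V_S = 2.91 − 0.496 = 2.41 V.
V_ov = V_GS − V_t = 1.42 − 0.881 = 0.543 V.
Since V_DS = 2.41 V ≥ V_ov = 0.543 V, the device is in saturation.
I_D = ½ k_n V_ov² = 0.5 × 0.9 × 0.543² = 0.133 mA.

Saturation; I_D = 0.133 mA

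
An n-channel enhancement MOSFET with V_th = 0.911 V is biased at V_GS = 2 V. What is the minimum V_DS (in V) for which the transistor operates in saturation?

The boundary between triode and saturation is V_DS = V_GS − V_th = V_ov.
V_ov = 2 − 0.911 = 1.09 V.

V_DS,sat = 1.09 V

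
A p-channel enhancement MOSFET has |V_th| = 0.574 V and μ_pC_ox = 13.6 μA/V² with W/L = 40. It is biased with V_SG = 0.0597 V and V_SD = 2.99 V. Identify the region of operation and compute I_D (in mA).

Cutoff; I_D = 0 mA

V_SG = 0.0597 V < |V_th| = 0.574 V, so the transistor is in cutoff.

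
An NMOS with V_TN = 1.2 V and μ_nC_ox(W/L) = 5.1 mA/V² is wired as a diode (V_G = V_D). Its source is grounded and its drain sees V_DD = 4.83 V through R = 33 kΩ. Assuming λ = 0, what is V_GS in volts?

With gate tied to drain, V_GS = V_DS ≥ V_GS − V_TN, so the device is in saturation.
KCL at the drain: ½ k_n (V_GS − V_TN)² = (V_DD − V_GS)/R.
Let x = V_GS − 1.2. Then 84.1 x² + x − 3.63 = 0, giving x = 0.202 V (positive root), so V_GS = 1.4 V.
I_D = (V_DD − V_GS)/R = (4.83 − 1.4) / 33 = 0.104 mA.

V_GS = 1.40 V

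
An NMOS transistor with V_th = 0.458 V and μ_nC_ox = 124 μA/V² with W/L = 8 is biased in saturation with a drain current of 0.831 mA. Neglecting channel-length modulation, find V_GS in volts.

V_GS = 1.75 V

k_n = μ_nC_ox · (W/L) = 0.992 mA/V².
In saturation I_D = ½ k_n (V_GS − V_th)², so V_GS − V_th = √(2 I_D / k_n) = √(2 × 0.831 / 0.992) = 1.29 V.
V_GS = 0.458 + 1.29 = 1.75 V.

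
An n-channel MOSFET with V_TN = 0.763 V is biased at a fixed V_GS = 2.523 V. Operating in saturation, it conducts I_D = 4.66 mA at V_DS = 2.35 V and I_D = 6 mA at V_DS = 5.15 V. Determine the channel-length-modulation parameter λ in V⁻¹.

With V_GS fixed, I_D ∝ (1 + λ V_DS) in saturation, so I_D2/I_D1 = (1 + λ V_DS2)/(1 + λ V_DS1).
6/4.66 = 1.288 = (1 + 5.15 λ)/(1 + 2.35 λ).
Solving: λ (I_D1 V_DS2 − I_D2 V_DS1) = I_D2 − I_D1, so λ = (6 − 4.66) / (4.66 × 5.15 − 6 × 2.35) = 1.34 / 9.9 = 0.135 V⁻¹.

λ = 0.135 V⁻¹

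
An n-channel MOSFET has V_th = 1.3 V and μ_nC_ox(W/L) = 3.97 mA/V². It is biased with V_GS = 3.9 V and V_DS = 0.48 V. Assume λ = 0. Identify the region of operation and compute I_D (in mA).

Triode; I_D = 4.50 mA

V_ov = V_GS − V_th = 3.9 − 1.3 = 2.6 V.
Since V_DS = 0.48 V < V_ov = 2.6 V, the device is in the triode region.
I_D = k_n [V_ov · V_DS − ½ V_DS²] = 3.97 × [2.6 × 0.48 − 0.5 × 0.48²] = 4.5 mA.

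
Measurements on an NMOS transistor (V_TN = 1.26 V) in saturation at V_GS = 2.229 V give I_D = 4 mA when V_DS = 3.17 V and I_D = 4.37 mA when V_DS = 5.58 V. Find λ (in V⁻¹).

With V_GS fixed, I_D ∝ (1 + λ V_DS) in saturation, so I_D2/I_D1 = (1 + λ V_DS2)/(1 + λ V_DS1).
4.37/4 = 1.093 = (1 + 5.58 λ)/(1 + 3.17 λ).
Solving: λ (I_D1 V_DS2 − I_D2 V_DS1) = I_D2 − I_D1, so λ = (4.37 − 4) / (4 × 5.58 − 4.37 × 3.17) = 0.37 / 8.47 = 0.0437 V⁻¹.

λ = 0.0437 V⁻¹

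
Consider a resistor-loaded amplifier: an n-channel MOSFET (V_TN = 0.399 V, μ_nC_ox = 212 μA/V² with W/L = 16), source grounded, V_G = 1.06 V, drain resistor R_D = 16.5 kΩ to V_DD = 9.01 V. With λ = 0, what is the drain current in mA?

V_GS = V_G = 1.06 V, so V_ov = 1.06 − 0.399 = 0.661 V.
k_n = μ_nC_ox · (W/L) = 3.392 mA/V².
Assume saturation: I_D = ½ k_n V_ov² = 0.5 × 3.392 × 0.661² = 0.741 mA, giving V_DS = V_DD − I_D R_D = 9.01 − 0.741 × 16.5 = -3.22 V.
But -3.22 V < V_ov = 0.661 V, so the device is actually in triode.
In triode I_D = k_n[V_ov V_DS − ½ V_DS²] and I_D = (V_DD − V_DS)/R_D. Equating: 28 V_DS² − 37.99 V_DS + 9.01 = 0, giving V_DS = 0.306 V (the root below V_ov).
I_D = (9.01 − 0.306) / 16.5 = 0.528 mA.

I_D = 0.528 mA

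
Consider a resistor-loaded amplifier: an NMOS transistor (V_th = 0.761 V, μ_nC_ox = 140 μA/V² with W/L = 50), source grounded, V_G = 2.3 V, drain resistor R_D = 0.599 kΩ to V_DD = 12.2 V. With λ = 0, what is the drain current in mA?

I_D = 8.29 mA

V_GS = V_G = 2.3 V, so V_ov = 2.3 − 0.761 = 1.54 V.
k_n = μ_nC_ox · (W/L) = 7 mA/V².
Assume saturation: I_D = ½ k_n V_ov² = 0.5 × 7 × 1.54² = 8.29 mA, giving V_DS = V_DD − I_D R_D = 12.2 − 8.29 × 0.599 = 7.23 V.
V_DS = 7.23 V ≥ V_ov = 1.54 V, confirming saturation.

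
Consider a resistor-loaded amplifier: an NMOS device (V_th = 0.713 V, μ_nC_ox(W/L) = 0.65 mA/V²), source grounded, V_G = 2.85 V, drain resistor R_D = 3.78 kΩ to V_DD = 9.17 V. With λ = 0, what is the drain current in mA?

V_GS = V_G = 2.85 V, so V_ov = 2.85 − 0.713 = 2.14 V.
Assume saturation: I_D = ½ k_n V_ov² = 0.5 × 0.65 × 2.14² = 1.48 mA, giving V_DS = V_DD − I_D R_D = 9.17 − 1.48 × 3.78 = 3.56 V.
V_DS = 3.56 V ≥ V_ov = 2.14 V, confirming saturation.

I_D = 1.48 mA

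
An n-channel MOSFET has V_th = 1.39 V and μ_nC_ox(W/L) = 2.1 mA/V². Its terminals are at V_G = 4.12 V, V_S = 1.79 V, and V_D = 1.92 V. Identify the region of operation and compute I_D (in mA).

Triode; I_D = 0.239 mA

V_GS = V_G − V_S = 4.12 − 1.79 = 2.33 V; V_DS = V_D − V_S = 1.92 − 1.79 = 0.13 V.
V_ov = V_GS − V_th = 2.33 − 1.39 = 0.94 V.
Since V_DS = 0.13 V < V_ov = 0.94 V, the device is in the triode region.
I_D = k_n [V_ov · V_DS − ½ V_DS²] = 2.1 × [0.94 × 0.13 − 0.5 × 0.13²] = 0.239 mA.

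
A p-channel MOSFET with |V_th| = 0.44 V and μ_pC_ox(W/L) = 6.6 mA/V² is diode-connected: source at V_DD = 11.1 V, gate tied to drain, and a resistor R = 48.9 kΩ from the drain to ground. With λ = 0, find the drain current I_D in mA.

With gate tied to drain, V_SG = V_SD ≥ V_SG − |V_th|, so the device is in saturation.
KCL at the drain: ½ k_p (V_SG − |V_th|)² = (V_DD − V_SG)/R.
Let x = V_SG − 0.44. Then 161 x² + x − 10.66 = 0, giving x = 0.254 V (positive root), so V_SG = 0.694 V.
I_D = (V_DD − V_SG)/R = (11.1 − 0.694) / 48.9 = 0.213 mA.

I_D = 0.213 mA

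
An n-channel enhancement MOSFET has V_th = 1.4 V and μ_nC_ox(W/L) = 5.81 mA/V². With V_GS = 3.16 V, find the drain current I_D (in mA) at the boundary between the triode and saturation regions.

At the boundary V_DS = V_ov = V_GS − V_th = 3.16 − 1.4 = 1.76 V.
I_D = ½ k_n V_ov² = 0.5 × 5.81 × 1.76² = 9 mA.

I_D = 9.00 mA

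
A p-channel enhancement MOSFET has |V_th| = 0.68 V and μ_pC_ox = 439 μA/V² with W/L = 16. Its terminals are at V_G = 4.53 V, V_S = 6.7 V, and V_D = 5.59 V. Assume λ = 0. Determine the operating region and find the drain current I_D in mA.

V_SG = V_S − V_G = 6.7 − 4.53 = 2.17 V; V_SD = V_S − V_D = 6.7 − 5.59 = 1.11 V.
k_p = μ_pC_ox · (W/L) = 7.024 mA/V².
V_ov = V_SG − |V_th| = 2.17 − 0.68 = 1.49 V.
Since V_SD = 1.11 V < V_ov = 1.49 V, the device is in the triode region.
I_D = k_p [V_ov · V_SD − ½ V_SD²] = 7.024 × [1.49 × 1.11 − 0.5 × 1.11²] = 7.29 mA.

Triode; I_D = 7.29 mA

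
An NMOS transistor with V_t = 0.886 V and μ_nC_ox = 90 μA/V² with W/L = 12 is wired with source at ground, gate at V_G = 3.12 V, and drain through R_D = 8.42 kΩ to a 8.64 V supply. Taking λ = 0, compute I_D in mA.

I_D = 0.973 mA

V_GS = V_G = 3.12 V, so V_ov = 3.12 − 0.886 = 2.23 V.
k_n = μ_nC_ox · (W/L) = 1.08 mA/V².
Assume saturation: I_D = ½ k_n V_ov² = 0.5 × 1.08 × 2.23² = 2.7 mA, giving V_DS = V_DD − I_D R_D = 8.64 − 2.7 × 8.42 = -14.1 V.
But -14.1 V < V_ov = 2.23 V, so the device is actually in triode.
In triode I_D = k_n[V_ov V_DS − ½ V_DS²] and I_D = (V_DD − V_DS)/R_D. Equating: 4.55 V_DS² − 21.32 V_DS + 8.64 = 0, giving V_DS = 0.448 V (the root below V_ov).
I_D = (8.64 − 0.448) / 8.42 = 0.973 mA.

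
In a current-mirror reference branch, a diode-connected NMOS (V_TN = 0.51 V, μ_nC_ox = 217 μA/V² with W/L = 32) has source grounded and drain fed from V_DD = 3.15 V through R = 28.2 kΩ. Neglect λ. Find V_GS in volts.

With gate tied to drain, V_GS = V_DS ≥ V_GS − V_TN, so the device is in saturation.
k_n = μ_nC_ox · (W/L) = 6.944 mA/V².
KCL at the drain: ½ k_n (V_GS − V_TN)² = (V_DD − V_GS)/R.
Let x = V_GS − 0.51. Then 97.9 x² + x − 2.64 = 0, giving x = 0.159 V (positive root), so V_GS = 0.669 V.
I_D = (V_DD − V_GS)/R = (3.15 − 0.669) / 28.2 = 0.088 mA.

V_GS = 0.669 V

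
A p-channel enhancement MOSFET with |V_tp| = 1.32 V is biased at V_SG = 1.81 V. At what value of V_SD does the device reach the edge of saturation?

V_SD,sat = 0.490 V

The boundary between triode and saturation is V_SD = V_SG − |V_tp| = V_ov.
V_ov = 1.81 − 1.32 = 0.49 V.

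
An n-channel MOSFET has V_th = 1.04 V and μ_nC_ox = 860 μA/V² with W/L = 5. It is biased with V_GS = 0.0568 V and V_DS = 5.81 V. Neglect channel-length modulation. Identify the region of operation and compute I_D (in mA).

V_GS = 0.0568 V < V_th = 1.04 V, so the transistor is in cutoff.

Cutoff; I_D = 0 mA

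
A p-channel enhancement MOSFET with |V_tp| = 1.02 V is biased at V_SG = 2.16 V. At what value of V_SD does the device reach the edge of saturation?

V_SD,sat = 1.14 V

The boundary between triode and saturation is V_SD = V_SG − |V_tp| = V_ov.
V_ov = 2.16 − 1.02 = 1.14 V.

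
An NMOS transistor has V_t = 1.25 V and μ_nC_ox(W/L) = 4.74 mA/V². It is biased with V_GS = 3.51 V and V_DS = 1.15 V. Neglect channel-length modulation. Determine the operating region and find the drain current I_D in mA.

Triode; I_D = 9.18 mA

V_ov = V_GS − V_t = 3.51 − 1.25 = 2.26 V.
Since V_DS = 1.15 V < V_ov = 2.26 V, the device is in the triode region.
I_D = k_n [V_ov · V_DS − ½ V_DS²] = 4.74 × [2.26 × 1.15 − 0.5 × 1.15²] = 9.18 mA.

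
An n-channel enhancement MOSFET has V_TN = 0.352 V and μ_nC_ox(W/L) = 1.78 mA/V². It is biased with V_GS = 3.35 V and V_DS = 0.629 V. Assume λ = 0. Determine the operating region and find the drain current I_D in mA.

V_ov = V_GS − V_TN = 3.35 − 0.352 = 3 V.
Since V_DS = 0.629 V < V_ov = 3 V, the device is in the triode region.
I_D = k_n [V_ov · V_DS − ½ V_DS²] = 1.78 × [3 × 0.629 − 0.5 × 0.629²] = 3 mA.

Triode; I_D = 3.00 mA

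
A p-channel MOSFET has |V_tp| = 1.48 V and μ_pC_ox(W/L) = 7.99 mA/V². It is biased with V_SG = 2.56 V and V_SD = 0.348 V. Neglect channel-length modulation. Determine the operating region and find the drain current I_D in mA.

Triode; I_D = 2.52 mA

V_ov = V_SG − |V_tp| = 2.56 − 1.48 = 1.08 V.
Since V_SD = 0.348 V < V_ov = 1.08 V, the device is in the triode region.
I_D = k_p [V_ov · V_SD − ½ V_SD²] = 7.99 × [1.08 × 0.348 − 0.5 × 0.348²] = 2.52 mA.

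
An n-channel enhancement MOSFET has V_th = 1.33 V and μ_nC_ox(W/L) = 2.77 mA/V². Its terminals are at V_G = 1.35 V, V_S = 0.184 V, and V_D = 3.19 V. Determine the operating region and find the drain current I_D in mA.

Cutoff; I_D = 0 mA

V_GS = V_G − V_S = 1.35 − 0.184 = 1.17 V; V_DS = V_D − V_S = 3.19 − 0.184 = 3.01 V.
V_GS = 1.17 V < V_th = 1.33 V, so the transistor is in cutoff.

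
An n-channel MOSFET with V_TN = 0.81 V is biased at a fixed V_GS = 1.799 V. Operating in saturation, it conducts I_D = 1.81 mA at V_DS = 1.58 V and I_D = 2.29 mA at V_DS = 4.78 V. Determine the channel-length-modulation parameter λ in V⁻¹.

λ = 0.0954 V⁻¹

With V_GS fixed, I_D ∝ (1 + λ V_DS) in saturation, so I_D2/I_D1 = (1 + λ V_DS2)/(1 + λ V_DS1).
2.29/1.81 = 1.265 = (1 + 4.78 λ)/(1 + 1.58 λ).
Solving: λ (I_D1 V_DS2 − I_D2 V_DS1) = I_D2 − I_D1, so λ = (2.29 − 1.81) / (1.81 × 4.78 − 2.29 × 1.58) = 0.48 / 5.03 = 0.0954 V⁻¹.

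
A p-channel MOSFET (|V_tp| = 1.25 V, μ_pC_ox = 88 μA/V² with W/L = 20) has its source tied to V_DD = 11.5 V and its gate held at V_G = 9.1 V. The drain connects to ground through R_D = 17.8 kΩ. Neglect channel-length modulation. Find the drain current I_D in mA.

V_SG = V_DD − V_G = 11.5 − 9.1 = 2.4 V, so V_ov = 2.4 − 1.25 = 1.15 V.
k_p = μ_pC_ox · (W/L) = 1.76 mA/V².
Assume saturation: I_D = ½ k_p V_ov² = 0.5 × 1.76 × 1.15² = 1.16 mA, giving V_SD = V_DD − I_D R_D = 11.5 − 1.16 × 17.8 = -9.22 V.
But -9.22 V < V_ov = 1.15 V, so the device is actually in triode.
In triode I_D = k_p[V_ov V_SD − ½ V_SD²] and I_D = (V_DD − V_SD)/R_D. Equating: 15.7 V_SD² − 37.03 V_SD + 11.5 = 0, giving V_SD = 0.368 V (the root below V_ov).
I_D = (11.5 − 0.368) / 17.8 = 0.625 mA.

I_D = 0.625 mA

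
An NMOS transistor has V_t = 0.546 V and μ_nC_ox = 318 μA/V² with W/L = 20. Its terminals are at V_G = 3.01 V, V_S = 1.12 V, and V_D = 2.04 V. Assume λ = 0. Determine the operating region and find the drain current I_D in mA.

Triode; I_D = 5.17 mA

V_GS = V_G − V_S = 3.01 − 1.12 = 1.89 V; V_DS = V_D − V_S = 2.04 − 1.12 = 0.92 V.
k_n = μ_nC_ox · (W/L) = 6.36 mA/V².
V_ov = V_GS − V_t = 1.89 − 0.546 = 1.34 V.
Since V_DS = 0.92 V < V_ov = 1.34 V, the device is in the triode region.
I_D = k_n [V_ov · V_DS − ½ V_DS²] = 6.36 × [1.34 × 0.92 − 0.5 × 0.92²] = 5.17 mA.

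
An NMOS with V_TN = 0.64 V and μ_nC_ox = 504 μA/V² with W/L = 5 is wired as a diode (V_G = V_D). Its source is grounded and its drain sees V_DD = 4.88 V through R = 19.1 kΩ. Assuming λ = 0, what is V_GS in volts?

With gate tied to drain, V_GS = V_DS ≥ V_GS − V_TN, so the device is in saturation.
k_n = μ_nC_ox · (W/L) = 2.52 mA/V².
KCL at the drain: ½ k_n (V_GS − V_TN)² = (V_DD − V_GS)/R.
Let x = V_GS − 0.64. Then 24.1 x² + x − 4.24 = 0, giving x = 0.399 V (positive root), so V_GS = 1.04 V.
I_D = (V_DD − V_GS)/R = (4.88 − 1.04) / 19.1 = 0.201 mA.

V_GS = 1.04 V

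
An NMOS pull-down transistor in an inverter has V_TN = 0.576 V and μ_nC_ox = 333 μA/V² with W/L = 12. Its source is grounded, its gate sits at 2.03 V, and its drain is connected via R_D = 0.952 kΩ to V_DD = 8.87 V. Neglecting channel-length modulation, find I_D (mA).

I_D = 4.22 mA

V_GS = V_G = 2.03 V, so V_ov = 2.03 − 0.576 = 1.45 V.
k_n = μ_nC_ox · (W/L) = 3.996 mA/V².
Assume saturation: I_D = ½ k_n V_ov² = 0.5 × 3.996 × 1.45² = 4.22 mA, giving V_DS = V_DD − I_D R_D = 8.87 − 4.22 × 0.952 = 4.85 V.
V_DS = 4.85 V ≥ V_ov = 1.45 V, confirming saturation.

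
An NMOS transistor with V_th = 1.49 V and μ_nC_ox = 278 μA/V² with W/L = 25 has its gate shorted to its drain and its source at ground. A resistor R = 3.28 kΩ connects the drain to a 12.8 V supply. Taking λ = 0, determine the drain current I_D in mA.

I_D = 3.16 mA

With gate tied to drain, V_GS = V_DS ≥ V_GS − V_th, so the device is in saturation.
k_n = μ_nC_ox · (W/L) = 6.95 mA/V².
KCL at the drain: ½ k_n (V_GS − V_th)² = (V_DD − V_GS)/R.
Let x = V_GS − 1.49. Then 11.4 x² + x − 11.31 = 0, giving x = 0.953 V (positive root), so V_GS = 2.44 V.
I_D = (V_DD − V_GS)/R = (12.8 − 2.44) / 3.28 = 3.16 mA.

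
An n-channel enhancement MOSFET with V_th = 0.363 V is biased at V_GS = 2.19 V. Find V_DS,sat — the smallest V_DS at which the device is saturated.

The boundary between triode and saturation is V_DS = V_GS − V_th = V_ov.
V_ov = 2.19 − 0.363 = 1.83 V.

V_DS,sat = 1.83 V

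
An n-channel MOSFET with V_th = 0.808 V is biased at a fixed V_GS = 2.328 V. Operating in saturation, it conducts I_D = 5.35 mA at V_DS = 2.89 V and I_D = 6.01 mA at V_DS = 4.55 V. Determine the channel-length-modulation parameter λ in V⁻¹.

λ = 0.0946 V⁻¹

With V_GS fixed, I_D ∝ (1 + λ V_DS) in saturation, so I_D2/I_D1 = (1 + λ V_DS2)/(1 + λ V_DS1).
6.01/5.35 = 1.123 = (1 + 4.55 λ)/(1 + 2.89 λ).
Solving: λ (I_D1 V_DS2 − I_D2 V_DS1) = I_D2 − I_D1, so λ = (6.01 − 5.35) / (5.35 × 4.55 − 6.01 × 2.89) = 0.66 / 6.97 = 0.0946 V⁻¹.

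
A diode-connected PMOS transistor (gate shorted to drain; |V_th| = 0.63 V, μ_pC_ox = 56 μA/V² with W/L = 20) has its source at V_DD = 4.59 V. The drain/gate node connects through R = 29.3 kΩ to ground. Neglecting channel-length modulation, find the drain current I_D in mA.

I_D = 0.119 mA

With gate tied to drain, V_SG = V_SD ≥ V_SG − |V_th|, so the device is in saturation.
k_p = μ_pC_ox · (W/L) = 1.12 mA/V².
KCL at the drain: ½ k_p (V_SG − |V_th|)² = (V_DD − V_SG)/R.
Let x = V_SG − 0.63. Then 16.4 x² + x − 3.96 = 0, giving x = 0.462 V (positive root), so V_SG = 1.09 V.
I_D = (V_DD − V_SG)/R = (4.59 − 1.09) / 29.3 = 0.119 mA.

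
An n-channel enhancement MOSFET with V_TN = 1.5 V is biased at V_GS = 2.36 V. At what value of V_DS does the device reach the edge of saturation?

The boundary between triode and saturation is V_DS = V_GS − V_TN = V_ov.
V_ov = 2.36 − 1.5 = 0.86 V.

V_DS,sat = 0.860 V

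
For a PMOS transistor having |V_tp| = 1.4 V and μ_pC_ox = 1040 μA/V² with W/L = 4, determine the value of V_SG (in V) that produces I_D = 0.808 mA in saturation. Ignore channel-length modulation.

k_p = μ_pC_ox · (W/L) = 4.16 mA/V².
In saturation I_D = ½ k_p (V_SG − |V_tp|)², so V_SG − |V_tp| = √(2 I_D / k_p) = √(2 × 0.808 / 4.16) = 0.623 V.
V_SG = 1.4 + 0.623 = 2.02 V.

V_SG = 2.02 V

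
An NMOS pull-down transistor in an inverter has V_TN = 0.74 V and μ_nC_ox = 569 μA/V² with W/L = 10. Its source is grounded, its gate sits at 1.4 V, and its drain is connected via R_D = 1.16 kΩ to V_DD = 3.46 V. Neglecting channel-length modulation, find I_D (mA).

V_GS = V_G = 1.4 V, so V_ov = 1.4 − 0.74 = 0.66 V.
k_n = μ_nC_ox · (W/L) = 5.69 mA/V².
Assume saturation: I_D = ½ k_n V_ov² = 0.5 × 5.69 × 0.66² = 1.24 mA, giving V_DS = V_DD − I_D R_D = 3.46 − 1.24 × 1.16 = 2.02 V.
V_DS = 2.02 V ≥ V_ov = 0.66 V, confirming saturation.

I_D = 1.24 mA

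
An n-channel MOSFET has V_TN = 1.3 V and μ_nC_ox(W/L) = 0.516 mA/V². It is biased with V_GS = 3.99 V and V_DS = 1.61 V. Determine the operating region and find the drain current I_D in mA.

Triode; I_D = 1.57 mA

V_ov = V_GS − V_TN = 3.99 − 1.3 = 2.69 V.
Since V_DS = 1.61 V < V_ov = 2.69 V, the device is in the triode region.
I_D = k_n [V_ov · V_DS − ½ V_DS²] = 0.516 × [2.69 × 1.61 − 0.5 × 1.61²] = 1.57 mA.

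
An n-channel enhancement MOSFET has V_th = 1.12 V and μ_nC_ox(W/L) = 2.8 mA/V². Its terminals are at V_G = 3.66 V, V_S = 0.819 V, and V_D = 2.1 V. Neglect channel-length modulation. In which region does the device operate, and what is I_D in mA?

V_GS = V_G − V_S = 3.66 − 0.819 = 2.84 V; V_DS = V_D − V_S = 2.1 − 0.819 = 1.28 V.
V_ov = V_GS − V_th = 2.84 − 1.12 = 1.72 V.
Since V_DS = 1.28 V < V_ov = 1.72 V, the device is in the triode region.
I_D = k_n [V_ov · V_DS − ½ V_DS²] = 2.8 × [1.72 × 1.28 − 0.5 × 1.28²] = 3.88 mA.

Triode; I_D = 3.88 mA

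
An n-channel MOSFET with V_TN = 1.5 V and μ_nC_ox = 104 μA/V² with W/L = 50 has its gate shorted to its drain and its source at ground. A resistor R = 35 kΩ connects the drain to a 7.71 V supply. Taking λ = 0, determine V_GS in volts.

V_GS = 1.76 V

With gate tied to drain, V_GS = V_DS ≥ V_GS − V_TN, so the device is in saturation.
k_n = μ_nC_ox · (W/L) = 5.2 mA/V².
KCL at the drain: ½ k_n (V_GS − V_TN)² = (V_DD − V_GS)/R.
Let x = V_GS − 1.5. Then 91 x² + x − 6.21 = 0, giving x = 0.256 V (positive root), so V_GS = 1.76 V.
I_D = (V_DD − V_GS)/R = (7.71 − 1.76) / 35 = 0.17 mA.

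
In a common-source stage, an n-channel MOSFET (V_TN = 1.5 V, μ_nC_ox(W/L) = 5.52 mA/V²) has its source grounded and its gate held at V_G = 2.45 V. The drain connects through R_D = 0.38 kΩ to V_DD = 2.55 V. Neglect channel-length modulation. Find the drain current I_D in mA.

I_D = 2.49 mA

V_GS = V_G = 2.45 V, so V_ov = 2.45 − 1.5 = 0.95 V.
Assume saturation: I_D = ½ k_n V_ov² = 0.5 × 5.52 × 0.95² = 2.49 mA, giving V_DS = V_DD − I_D R_D = 2.55 − 2.49 × 0.38 = 1.6 V.
V_DS = 1.6 V ≥ V_ov = 0.95 V, confirming saturation.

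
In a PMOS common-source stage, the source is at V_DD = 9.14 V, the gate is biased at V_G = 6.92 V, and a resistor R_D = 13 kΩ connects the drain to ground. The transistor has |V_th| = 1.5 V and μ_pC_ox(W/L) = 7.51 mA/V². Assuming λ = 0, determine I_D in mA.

I_D = 0.692 mA

V_SG = V_DD − V_G = 9.14 − 6.92 = 2.22 V, so V_ov = 2.22 − 1.5 = 0.72 V.
Assume saturation: I_D = ½ k_p V_ov² = 0.5 × 7.51 × 0.72² = 1.95 mA, giving V_SD = V_DD − I_D R_D = 9.14 − 1.95 × 13 = -16.2 V.
But -16.2 V < V_ov = 0.72 V, so the device is actually in triode.
In triode I_D = k_p[V_ov V_SD − ½ V_SD²] and I_D = (V_DD − V_SD)/R_D. Equating: 48.8 V_SD² − 71.29 V_SD + 9.14 = 0, giving V_SD = 0.142 V (the root below V_ov).
I_D = (9.14 − 0.142) / 13 = 0.692 mA.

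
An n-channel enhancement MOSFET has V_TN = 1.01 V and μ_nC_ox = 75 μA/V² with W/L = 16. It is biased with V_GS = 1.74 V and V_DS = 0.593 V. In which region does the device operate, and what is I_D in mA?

k_n = μ_nC_ox · (W/L) = 1.2 mA/V².
V_ov = V_GS − V_TN = 1.74 − 1.01 = 0.73 V.
Since V_DS = 0.593 V < V_ov = 0.73 V, the device is in the triode region.
I_D = k_n [V_ov · V_DS − ½ V_DS²] = 1.2 × [0.73 × 0.593 − 0.5 × 0.593²] = 0.308 mA.

Triode; I_D = 0.308 mA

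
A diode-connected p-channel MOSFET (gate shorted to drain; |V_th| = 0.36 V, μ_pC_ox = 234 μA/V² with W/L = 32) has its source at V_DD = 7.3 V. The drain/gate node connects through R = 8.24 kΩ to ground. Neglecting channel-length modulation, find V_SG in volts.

V_SG = 0.818 V

With gate tied to drain, V_SG = V_SD ≥ V_SG − |V_th|, so the device is in saturation.
k_p = μ_pC_ox · (W/L) = 7.488 mA/V².
KCL at the drain: ½ k_p (V_SG − |V_th|)² = (V_DD − V_SG)/R.
Let x = V_SG − 0.36. Then 30.9 x² + x − 6.94 = 0, giving x = 0.458 V (positive root), so V_SG = 0.818 V.
I_D = (V_DD − V_SG)/R = (7.3 − 0.818) / 8.24 = 0.787 mA.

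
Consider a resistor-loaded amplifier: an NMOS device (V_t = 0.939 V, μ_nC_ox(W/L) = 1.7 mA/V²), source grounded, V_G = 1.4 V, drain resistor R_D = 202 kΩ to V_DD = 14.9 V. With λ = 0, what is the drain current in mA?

I_D = 0.0732 mA

V_GS = V_G = 1.4 V, so V_ov = 1.4 − 0.939 = 0.461 V.
Assume saturation: I_D = ½ k_n V_ov² = 0.5 × 1.7 × 0.461² = 0.181 mA, giving V_DS = V_DD − I_D R_D = 14.9 − 0.181 × 202 = -21.6 V.
But -21.6 V < V_ov = 0.461 V, so the device is actually in triode.
In triode I_D = k_n[V_ov V_DS − ½ V_DS²] and I_D = (V_DD − V_DS)/R_D. Equating: 172 V_DS² − 159.3 V_DS + 14.9 = 0, giving V_DS = 0.106 V (the root below V_ov).
I_D = (14.9 − 0.106) / 202 = 0.0732 mA.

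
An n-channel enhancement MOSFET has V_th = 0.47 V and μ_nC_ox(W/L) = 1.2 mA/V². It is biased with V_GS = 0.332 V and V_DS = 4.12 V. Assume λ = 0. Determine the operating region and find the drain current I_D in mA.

Cutoff; I_D = 0 mA

V_GS = 0.332 V < V_th = 0.47 V, so the transistor is in cutoff.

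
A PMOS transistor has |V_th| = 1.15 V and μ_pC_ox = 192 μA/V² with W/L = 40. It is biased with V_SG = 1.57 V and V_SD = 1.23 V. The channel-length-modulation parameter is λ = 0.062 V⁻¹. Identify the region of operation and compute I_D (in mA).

k_p = μ_pC_ox · (W/L) = 7.68 mA/V².
V_ov = V_SG − |V_th| = 1.57 − 1.15 = 0.42 V.
Since V_SD = 1.23 V ≥ V_ov = 0.42 V, the device is in saturation.
I_D = ½ k_p V_ov² (1 + λ V_SD) = 0.5 × 7.68 × 0.42² × (1 + 0.062 × 1.23) = 0.729 mA.

Saturation; I_D = 0.729 mA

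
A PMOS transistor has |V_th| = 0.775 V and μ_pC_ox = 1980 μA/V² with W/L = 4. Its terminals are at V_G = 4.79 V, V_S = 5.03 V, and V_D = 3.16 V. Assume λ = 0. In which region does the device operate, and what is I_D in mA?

V_SG = V_S − V_G = 5.03 − 4.79 = 0.24 V; V_SD = V_S − V_D = 5.03 − 3.16 = 1.87 V.
V_SG = 0.24 V < |V_th| = 0.775 V, so the transistor is in cutoff.

Cutoff; I_D = 0 mA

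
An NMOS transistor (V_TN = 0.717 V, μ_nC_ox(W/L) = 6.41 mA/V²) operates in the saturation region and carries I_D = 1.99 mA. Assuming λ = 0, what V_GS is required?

V_GS = 1.50 V

In saturation I_D = ½ k_n (V_GS − V_TN)², so V_GS − V_TN = √(2 I_D / k_n) = √(2 × 1.99 / 6.41) = 0.788 V.
V_GS = 0.717 + 0.788 = 1.5 V.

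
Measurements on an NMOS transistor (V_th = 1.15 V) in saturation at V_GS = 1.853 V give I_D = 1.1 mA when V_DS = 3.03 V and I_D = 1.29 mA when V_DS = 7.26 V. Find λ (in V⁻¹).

λ = 0.0466 V⁻¹

With V_GS fixed, I_D ∝ (1 + λ V_DS) in saturation, so I_D2/I_D1 = (1 + λ V_DS2)/(1 + λ V_DS1).
1.29/1.1 = 1.173 = (1 + 7.26 λ)/(1 + 3.03 λ).
Solving: λ (I_D1 V_DS2 − I_D2 V_DS1) = I_D2 − I_D1, so λ = (1.29 − 1.1) / (1.1 × 7.26 − 1.29 × 3.03) = 0.19 / 4.08 = 0.0466 V⁻¹.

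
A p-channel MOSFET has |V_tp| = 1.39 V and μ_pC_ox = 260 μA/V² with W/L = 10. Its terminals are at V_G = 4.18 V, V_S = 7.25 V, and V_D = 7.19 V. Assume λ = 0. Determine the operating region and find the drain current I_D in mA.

V_SG = V_S − V_G = 7.25 − 4.18 = 3.07 V; V_SD = V_S − V_D = 7.25 − 7.19 = 0.06 V.
k_p = μ_pC_ox · (W/L) = 2.6 mA/V².
V_ov = V_SG − |V_tp| = 3.07 − 1.39 = 1.68 V.
Since V_SD = 0.06 V < V_ov = 1.68 V, the device is in the triode region.
I_D = k_p [V_ov · V_SD − ½ V_SD²] = 2.6 × [1.68 × 0.06 − 0.5 × 0.06²] = 0.257 mA.

Triode; I_D = 0.257 mA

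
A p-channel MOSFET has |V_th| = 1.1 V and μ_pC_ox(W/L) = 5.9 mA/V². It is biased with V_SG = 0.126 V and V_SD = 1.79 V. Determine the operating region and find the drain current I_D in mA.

V_SG = 0.126 V < |V_th| = 1.1 V, so the transistor is in cutoff.

Cutoff; I_D = 0 mA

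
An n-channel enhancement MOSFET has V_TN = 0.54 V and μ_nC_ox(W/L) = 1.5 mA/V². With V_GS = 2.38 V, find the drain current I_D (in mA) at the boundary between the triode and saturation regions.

I_D = 2.54 mA

At the boundary V_DS = V_ov = V_GS − V_TN = 2.38 − 0.54 = 1.84 V.
I_D = ½ k_n V_ov² = 0.5 × 1.5 × 1.84² = 2.54 mA.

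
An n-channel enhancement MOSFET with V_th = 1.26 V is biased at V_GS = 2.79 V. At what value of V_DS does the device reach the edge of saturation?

V_DS,sat = 1.53 V

The boundary between triode and saturation is V_DS = V_GS − V_th = V_ov.
V_ov = 2.79 − 1.26 = 1.53 V.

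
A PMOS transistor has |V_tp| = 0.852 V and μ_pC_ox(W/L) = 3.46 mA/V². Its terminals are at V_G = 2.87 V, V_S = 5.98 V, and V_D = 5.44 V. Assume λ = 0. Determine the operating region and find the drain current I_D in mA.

Triode; I_D = 3.71 mA

V_SG = V_S − V_G = 5.98 − 2.87 = 3.11 V; V_SD = V_S − V_D = 5.98 − 5.44 = 0.54 V.
V_ov = V_SG − |V_tp| = 3.11 − 0.852 = 2.26 V.
Since V_SD = 0.54 V < V_ov = 2.26 V, the device is in the triode region.
I_D = k_p [V_ov · V_SD − ½ V_SD²] = 3.46 × [2.26 × 0.54 − 0.5 × 0.54²] = 3.71 mA.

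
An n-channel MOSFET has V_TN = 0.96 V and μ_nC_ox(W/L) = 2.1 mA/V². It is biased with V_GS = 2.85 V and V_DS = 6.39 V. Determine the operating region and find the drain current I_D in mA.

Saturation; I_D = 3.75 mA

V_ov = V_GS − V_TN = 2.85 − 0.96 = 1.89 V.
Since V_DS = 6.39 V ≥ V_ov = 1.89 V, the device is in saturation.
I_D = ½ k_n V_ov² = 0.5 × 2.1 × 1.89² = 3.75 mA.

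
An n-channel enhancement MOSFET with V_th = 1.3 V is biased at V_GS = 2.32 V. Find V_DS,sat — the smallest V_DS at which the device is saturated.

V_DS,sat = 1.02 V

The boundary between triode and saturation is V_DS = V_GS − V_th = V_ov.
V_ov = 2.32 − 1.3 = 1.02 V.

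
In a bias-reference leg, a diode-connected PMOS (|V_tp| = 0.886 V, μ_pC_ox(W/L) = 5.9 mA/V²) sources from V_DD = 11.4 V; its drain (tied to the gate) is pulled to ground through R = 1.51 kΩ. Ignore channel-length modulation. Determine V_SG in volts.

With gate tied to drain, V_SG = V_SD ≥ V_SG − |V_tp|, so the device is in saturation.
KCL at the drain: ½ k_p (V_SG − |V_tp|)² = (V_DD − V_SG)/R.
Let x = V_SG − 0.886. Then 4.45 x² + x − 10.51 = 0, giving x = 1.43 V (positive root), so V_SG = 2.31 V.
I_D = (V_DD − V_SG)/R = (11.4 − 2.31) / 1.51 = 6.02 mA.

V_SG = 2.31 V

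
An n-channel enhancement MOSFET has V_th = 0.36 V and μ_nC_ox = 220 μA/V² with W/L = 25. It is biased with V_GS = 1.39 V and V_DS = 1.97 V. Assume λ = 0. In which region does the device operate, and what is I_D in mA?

k_n = μ_nC_ox · (W/L) = 5.5 mA/V².
V_ov = V_GS − V_th = 1.39 − 0.36 = 1.03 V.
Since V_DS = 1.97 V ≥ V_ov = 1.03 V, the device is in saturation.
I_D = ½ k_n V_ov² = 0.5 × 5.5 × 1.03² = 2.92 mA.

Saturation; I_D = 2.92 mA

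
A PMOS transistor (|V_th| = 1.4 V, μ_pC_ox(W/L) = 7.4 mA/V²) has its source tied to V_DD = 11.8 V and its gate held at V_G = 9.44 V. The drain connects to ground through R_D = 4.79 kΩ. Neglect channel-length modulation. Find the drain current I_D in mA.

V_SG = V_DD − V_G = 11.8 − 9.44 = 2.36 V, so V_ov = 2.36 − 1.4 = 0.96 V.
Assume saturation: I_D = ½ k_p V_ov² = 0.5 × 7.4 × 0.96² = 3.41 mA, giving V_SD = V_DD − I_D R_D = 11.8 − 3.41 × 4.79 = -4.53 V.
But -4.53 V < V_ov = 0.96 V, so the device is actually in triode.
In triode I_D = k_p[V_ov V_SD − ½ V_SD²] and I_D = (V_DD − V_SD)/R_D. Equating: 17.7 V_SD² − 35.03 V_SD + 11.8 = 0, giving V_SD = 0.431 V (the root below V_ov).
I_D = (11.8 − 0.431) / 4.79 = 2.37 mA.

I_D = 2.37 mA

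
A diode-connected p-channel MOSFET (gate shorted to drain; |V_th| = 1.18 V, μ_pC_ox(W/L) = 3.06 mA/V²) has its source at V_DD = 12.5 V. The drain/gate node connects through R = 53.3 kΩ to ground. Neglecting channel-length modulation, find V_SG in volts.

V_SG = 1.55 V

With gate tied to drain, V_SG = V_SD ≥ V_SG − |V_th|, so the device is in saturation.
KCL at the drain: ½ k_p (V_SG − |V_th|)² = (V_DD − V_SG)/R.
Let x = V_SG − 1.18. Then 81.5 x² + x − 11.32 = 0, giving x = 0.366 V (positive root), so V_SG = 1.55 V.
I_D = (V_DD − V_SG)/R = (12.5 − 1.55) / 53.3 = 0.206 mA.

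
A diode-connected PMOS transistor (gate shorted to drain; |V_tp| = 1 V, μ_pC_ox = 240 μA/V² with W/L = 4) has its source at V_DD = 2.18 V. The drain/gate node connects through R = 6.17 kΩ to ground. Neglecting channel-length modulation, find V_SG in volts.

V_SG = 1.48 V

With gate tied to drain, V_SG = V_SD ≥ V_SG − |V_tp|, so the device is in saturation.
k_p = μ_pC_ox · (W/L) = 0.96 mA/V².
KCL at the drain: ½ k_p (V_SG − |V_tp|)² = (V_DD − V_SG)/R.
Let x = V_SG − 1. Then 2.96 x² + x − 1.18 = 0, giving x = 0.485 V (positive root), so V_SG = 1.48 V.
I_D = (V_DD − V_SG)/R = (2.18 − 1.48) / 6.17 = 0.113 mA.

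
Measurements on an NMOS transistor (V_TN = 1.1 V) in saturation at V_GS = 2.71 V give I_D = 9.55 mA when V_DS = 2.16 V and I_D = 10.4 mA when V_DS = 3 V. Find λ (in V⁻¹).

λ = 0.137 V⁻¹

With V_GS fixed, I_D ∝ (1 + λ V_DS) in saturation, so I_D2/I_D1 = (1 + λ V_DS2)/(1 + λ V_DS1).
10.4/9.55 = 1.089 = (1 + 3 λ)/(1 + 2.16 λ).
Solving: λ (I_D1 V_DS2 − I_D2 V_DS1) = I_D2 − I_D1, so λ = (10.4 − 9.55) / (9.55 × 3 − 10.4 × 2.16) = 0.85 / 6.19 = 0.137 V⁻¹.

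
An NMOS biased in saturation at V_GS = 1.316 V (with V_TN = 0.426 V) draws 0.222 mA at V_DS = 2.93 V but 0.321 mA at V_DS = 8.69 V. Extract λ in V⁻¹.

λ = 0.100 V⁻¹

With V_GS fixed, I_D ∝ (1 + λ V_DS) in saturation, so I_D2/I_D1 = (1 + λ V_DS2)/(1 + λ V_DS1).
0.321/0.222 = 1.446 = (1 + 8.69 λ)/(1 + 2.93 λ).
Solving: λ (I_D1 V_DS2 − I_D2 V_DS1) = I_D2 − I_D1, so λ = (0.321 − 0.222) / (0.222 × 8.69 − 0.321 × 2.93) = 0.099 / 0.989 = 0.1 V⁻¹.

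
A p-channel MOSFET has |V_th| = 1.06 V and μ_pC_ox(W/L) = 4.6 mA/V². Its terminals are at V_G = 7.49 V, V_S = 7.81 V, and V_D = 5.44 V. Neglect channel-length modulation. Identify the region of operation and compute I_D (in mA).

Cutoff; I_D = 0 mA

V_SG = V_S − V_G = 7.81 − 7.49 = 0.32 V; V_SD = V_S − V_D = 7.81 − 5.44 = 2.37 V.
V_SG = 0.32 V < |V_th| = 1.06 V, so the transistor is in cutoff.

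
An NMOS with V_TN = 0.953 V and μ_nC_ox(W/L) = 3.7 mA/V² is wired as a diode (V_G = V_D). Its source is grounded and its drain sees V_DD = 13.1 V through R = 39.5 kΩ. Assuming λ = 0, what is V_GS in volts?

V_GS = 1.35 V

With gate tied to drain, V_GS = V_DS ≥ V_GS − V_TN, so the device is in saturation.
KCL at the drain: ½ k_n (V_GS − V_TN)² = (V_DD − V_GS)/R.
Let x = V_GS − 0.953. Then 73.1 x² + x − 12.15 = 0, giving x = 0.401 V (positive root), so V_GS = 1.35 V.
I_D = (V_DD − V_GS)/R = (13.1 − 1.35) / 39.5 = 0.297 mA.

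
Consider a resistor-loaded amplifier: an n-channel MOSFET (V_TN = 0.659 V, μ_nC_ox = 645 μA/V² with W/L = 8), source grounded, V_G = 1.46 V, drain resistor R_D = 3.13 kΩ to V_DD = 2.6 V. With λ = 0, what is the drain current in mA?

I_D = 0.763 mA

V_GS = V_G = 1.46 V, so V_ov = 1.46 − 0.659 = 0.801 V.
k_n = μ_nC_ox · (W/L) = 5.16 mA/V².
Assume saturation: I_D = ½ k_n V_ov² = 0.5 × 5.16 × 0.801² = 1.66 mA, giving V_DS = V_DD − I_D R_D = 2.6 − 1.66 × 3.13 = -2.58 V.
But -2.58 V < V_ov = 0.801 V, so the device is actually in triode.
In triode I_D = k_n[V_ov V_DS − ½ V_DS²] and I_D = (V_DD − V_DS)/R_D. Equating: 8.08 V_DS² − 13.94 V_DS + 2.6 = 0, giving V_DS = 0.213 V (the root below V_ov).
I_D = (2.6 − 0.213) / 3.13 = 0.763 mA.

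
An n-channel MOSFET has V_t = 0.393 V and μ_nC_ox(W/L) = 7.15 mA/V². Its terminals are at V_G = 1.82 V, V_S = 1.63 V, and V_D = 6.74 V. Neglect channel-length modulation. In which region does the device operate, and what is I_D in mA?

V_GS = V_G − V_S = 1.82 − 1.63 = 0.19 V; V_DS = V_D − V_S = 6.74 − 1.63 = 5.11 V.
V_GS = 0.19 V < V_t = 0.393 V, so the transistor is in cutoff.

Cutoff; I_D = 0 mA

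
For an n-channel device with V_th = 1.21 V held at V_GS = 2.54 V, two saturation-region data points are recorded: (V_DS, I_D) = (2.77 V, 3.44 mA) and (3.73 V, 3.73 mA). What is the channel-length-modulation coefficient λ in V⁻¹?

With V_GS fixed, I_D ∝ (1 + λ V_DS) in saturation, so I_D2/I_D1 = (1 + λ V_DS2)/(1 + λ V_DS1).
3.73/3.44 = 1.084 = (1 + 3.73 λ)/(1 + 2.77 λ).
Solving: λ (I_D1 V_DS2 − I_D2 V_DS1) = I_D2 − I_D1, so λ = (3.73 − 3.44) / (3.44 × 3.73 − 3.73 × 2.77) = 0.29 / 2.5 = 0.116 V⁻¹.

λ = 0.116 V⁻¹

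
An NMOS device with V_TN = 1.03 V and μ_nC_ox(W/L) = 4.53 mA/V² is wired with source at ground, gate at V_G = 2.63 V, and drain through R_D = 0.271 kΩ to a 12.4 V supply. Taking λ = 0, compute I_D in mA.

V_GS = V_G = 2.63 V, so V_ov = 2.63 − 1.03 = 1.6 V.
Assume saturation: I_D = ½ k_n V_ov² = 0.5 × 4.53 × 1.6² = 5.8 mA, giving V_DS = V_DD − I_D R_D = 12.4 − 5.8 × 0.271 = 10.8 V.
V_DS = 10.8 V ≥ V_ov = 1.6 V, confirming saturation.

I_D = 5.80 mA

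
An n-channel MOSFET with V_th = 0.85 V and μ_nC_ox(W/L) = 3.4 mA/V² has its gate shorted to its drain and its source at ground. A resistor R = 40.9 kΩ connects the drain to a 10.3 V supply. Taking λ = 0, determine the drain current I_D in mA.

I_D = 0.222 mA

With gate tied to drain, V_GS = V_DS ≥ V_GS − V_th, so the device is in saturation.
KCL at the drain: ½ k_n (V_GS − V_th)² = (V_DD − V_GS)/R.
Let x = V_GS − 0.85. Then 69.5 x² + x − 9.45 = 0, giving x = 0.362 V (positive root), so V_GS = 1.21 V.
I_D = (V_DD − V_GS)/R = (10.3 − 1.21) / 40.9 = 0.222 mA.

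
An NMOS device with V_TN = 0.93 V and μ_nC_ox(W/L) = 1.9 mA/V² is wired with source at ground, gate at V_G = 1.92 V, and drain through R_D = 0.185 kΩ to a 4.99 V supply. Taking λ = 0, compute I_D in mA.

I_D = 0.931 mA

V_GS = V_G = 1.92 V, so V_ov = 1.92 − 0.93 = 0.99 V.
Assume saturation: I_D = ½ k_n V_ov² = 0.5 × 1.9 × 0.99² = 0.931 mA, giving V_DS = V_DD − I_D R_D = 4.99 − 0.931 × 0.185 = 4.82 V.
V_DS = 4.82 V ≥ V_ov = 0.99 V, confirming saturation.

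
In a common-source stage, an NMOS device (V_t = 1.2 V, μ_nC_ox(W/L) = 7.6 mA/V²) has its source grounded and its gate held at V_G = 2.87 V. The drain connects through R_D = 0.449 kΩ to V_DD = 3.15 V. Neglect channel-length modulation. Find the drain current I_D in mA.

V_GS = V_G = 2.87 V, so V_ov = 2.87 − 1.2 = 1.67 V.
Assume saturation: I_D = ½ k_n V_ov² = 0.5 × 7.6 × 1.67² = 10.6 mA, giving V_DS = V_DD − I_D R_D = 3.15 − 10.6 × 0.449 = -1.61 V.
But -1.61 V < V_ov = 1.67 V, so the device is actually in triode.
In triode I_D = k_n[V_ov V_DS − ½ V_DS²] and I_D = (V_DD − V_DS)/R_D. Equating: 1.71 V_DS² − 6.699 V_DS + 3.15 = 0, giving V_DS = 0.546 V (the root below V_ov).
I_D = (3.15 − 0.546) / 0.449 = 5.8 mA.

I_D = 5.80 mA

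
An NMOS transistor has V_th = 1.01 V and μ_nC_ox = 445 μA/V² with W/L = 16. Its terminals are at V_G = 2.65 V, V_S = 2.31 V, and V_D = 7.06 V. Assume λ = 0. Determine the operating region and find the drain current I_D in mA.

Cutoff; I_D = 0 mA

V_GS = V_G − V_S = 2.65 − 2.31 = 0.34 V; V_DS = V_D − V_S = 7.06 − 2.31 = 4.75 V.
V_GS = 0.34 V < V_th = 1.01 V, so the transistor is in cutoff.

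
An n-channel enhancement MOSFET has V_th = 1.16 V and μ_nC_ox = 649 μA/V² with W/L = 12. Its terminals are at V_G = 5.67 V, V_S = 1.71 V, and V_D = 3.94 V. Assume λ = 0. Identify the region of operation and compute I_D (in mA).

Triode; I_D = 29.3 mA

V_GS = V_G − V_S = 5.67 − 1.71 = 3.96 V; V_DS = V_D − V_S = 3.94 − 1.71 = 2.23 V.
k_n = μ_nC_ox · (W/L) = 7.788 mA/V².
V_ov = V_GS − V_th = 3.96 − 1.16 = 2.8 V.
Since V_DS = 2.23 V < V_ov = 2.8 V, the device is in the triode region.
I_D = k_n [V_ov · V_DS − ½ V_DS²] = 7.788 × [2.8 × 2.23 − 0.5 × 2.23²] = 29.3 mA.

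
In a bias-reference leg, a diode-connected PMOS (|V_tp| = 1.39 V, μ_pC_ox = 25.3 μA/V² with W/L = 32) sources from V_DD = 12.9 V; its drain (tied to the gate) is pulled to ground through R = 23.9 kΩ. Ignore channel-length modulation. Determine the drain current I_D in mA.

With gate tied to drain, V_SG = V_SD ≥ V_SG − |V_tp|, so the device is in saturation.
k_p = μ_pC_ox · (W/L) = 0.8096 mA/V².
KCL at the drain: ½ k_p (V_SG − |V_tp|)² = (V_DD − V_SG)/R.
Let x = V_SG − 1.39. Then 9.67 x² + x − 11.51 = 0, giving x = 1.04 V (positive root), so V_SG = 2.43 V.
I_D = (V_DD − V_SG)/R = (12.9 − 2.43) / 23.9 = 0.438 mA.

I_D = 0.438 mA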